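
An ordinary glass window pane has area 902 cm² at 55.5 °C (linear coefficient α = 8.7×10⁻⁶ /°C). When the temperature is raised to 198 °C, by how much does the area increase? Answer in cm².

Area coefficient ≈ 2α; |ΔT| = 142.5 K
ΔA = 2αA₀ΔT = 2(8.7×10⁻⁶)(902)(142.5) = 2.24 cm²

ΔA = 2.24 cm²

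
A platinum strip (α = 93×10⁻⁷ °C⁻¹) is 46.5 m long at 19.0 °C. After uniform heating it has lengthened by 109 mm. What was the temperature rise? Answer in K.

ΔL = αL₀ΔT ⇒ ΔT = ΔL / (αL₀)
ΔT = 109×10⁻³ m / (93×10⁻⁷ × 46.5 m) = 252.05 K

ΔT = 252 K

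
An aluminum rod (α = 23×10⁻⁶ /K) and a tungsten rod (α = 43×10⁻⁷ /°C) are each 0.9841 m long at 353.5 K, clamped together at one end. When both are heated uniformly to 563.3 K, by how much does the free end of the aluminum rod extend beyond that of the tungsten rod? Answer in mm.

ΔT = 209.8 K
aluminum: ΔL = 23×10⁻⁶ × 0.9841 m × 209.8 = 4.7487×10⁻³ m = 4.7487 mm
tungsten: ΔL = 43×10⁻⁷ × 0.9841 m × 209.8 = 8.8780×10⁻⁴ m = 0.88780 mm
difference = 4.7487 − 0.88780 = 3.8609 mm

3.86 mm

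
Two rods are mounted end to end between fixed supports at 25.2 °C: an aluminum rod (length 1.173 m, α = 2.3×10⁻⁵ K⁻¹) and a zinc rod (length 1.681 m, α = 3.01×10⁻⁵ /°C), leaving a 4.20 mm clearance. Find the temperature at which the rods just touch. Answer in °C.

T = 79.3 °C

α₁L₁ = 2.6979×10⁻⁵ m/K, α₂L₂ = 5.05981×10⁻⁵ m/K → total 7.75771×10⁻⁵ m/K
ΔT = g/(α₁L₁+α₂L₂) = 4.20×10⁻³ / 7.75771×10⁻⁵ = 54.140 K
T = 25.2 + 54.140 = 79.340 °C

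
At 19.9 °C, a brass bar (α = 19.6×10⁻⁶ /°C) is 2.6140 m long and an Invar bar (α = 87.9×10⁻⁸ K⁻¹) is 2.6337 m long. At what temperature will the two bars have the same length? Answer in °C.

T = 422.6 °C

Equal length when α₁L₁ΔT − α₂L₂ΔT = L₂ − L₁ = 1.97×10⁻² m
α₁L₁ = 5.12344×10⁻⁵, α₂L₂ = 2.3150223×10⁻⁶ → Δ(αL) = 4.89193777×10⁻⁵ m/K
ΔT = 1.97×10⁻² / 4.89193777×10⁻⁵ = 402.703 K, so T = 19.9 + 402.703 = 422.603 °C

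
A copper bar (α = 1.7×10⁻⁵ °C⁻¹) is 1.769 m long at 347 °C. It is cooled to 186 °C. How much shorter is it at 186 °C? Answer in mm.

|ΔT| = |186 − 347| = 161 K
ΔL = αL₀ΔT = (1.7×10⁻⁵)(1.769)(161) = 4.84×10⁻³ m

ΔL = 4.84 mm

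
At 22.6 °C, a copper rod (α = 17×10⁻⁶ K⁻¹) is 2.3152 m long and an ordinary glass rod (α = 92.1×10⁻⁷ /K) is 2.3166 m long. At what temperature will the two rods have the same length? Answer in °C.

L₁(1 + α₁ΔT) = L₂(1 + α₂ΔT) ⇒ ΔT = (L₂ − L₁)/(α₁L₁ − α₂L₂)
L₂ − L₁ = 2.3166 − 2.3152 = 1.40×10⁻³ m
α₁L₁ − α₂L₂ = 17×10⁻⁶×2.3152 − 92.1×10⁻⁷×2.3166 = 1.8022514×10⁻⁵ m/K
ΔT = 1.40×10⁻³ / 1.8022514×10⁻⁵ = 77.681 K
T = 22.6 + 77.681 = 100.281 °C

T = 100.3 °C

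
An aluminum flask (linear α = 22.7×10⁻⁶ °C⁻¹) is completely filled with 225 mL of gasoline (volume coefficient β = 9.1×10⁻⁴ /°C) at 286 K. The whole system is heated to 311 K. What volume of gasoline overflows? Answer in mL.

The flask also expands: β_container ≈ 3α = 6.81×10⁻⁵ /K
Net overflow = V₀(β_liq − 3α_cont)ΔT
β − 3α = 9.10×10⁻⁴ − 6.81×10⁻⁵ = 8.419×10⁻⁴ /K; ΔT = 25 K
ΔV = 225 × 8.419×10⁻⁴ × 25 = 4.74 mL

4.74 mL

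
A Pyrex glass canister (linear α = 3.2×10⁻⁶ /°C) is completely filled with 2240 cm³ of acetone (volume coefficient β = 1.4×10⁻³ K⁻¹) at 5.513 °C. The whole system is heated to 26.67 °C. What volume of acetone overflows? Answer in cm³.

The canister also expands: β_container ≈ 3α = 9.6×10⁻⁶ /K
Net overflow = V₀(β_liq − 3α_cont)ΔT
β − 3α = 1.40×10⁻³ − 9.6×10⁻⁶ = 1.3904×10⁻³ /K; ΔT = 21.157 K
ΔV = 2240 × 1.3904×10⁻³ × 21.157 = 65.9 cm³

65.9 cm³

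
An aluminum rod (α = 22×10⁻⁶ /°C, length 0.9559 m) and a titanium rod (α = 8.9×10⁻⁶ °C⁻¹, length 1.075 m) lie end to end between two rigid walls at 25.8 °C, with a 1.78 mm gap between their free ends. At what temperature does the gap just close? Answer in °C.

α₁L₁ = 2.10298×10⁻⁵ m/K, α₂L₂ = 9.5675×10⁻⁶ m/K → total 3.05973×10⁻⁵ m/K
ΔT = g/(α₁L₁+α₂L₂) = 1.78×10⁻³ / 3.05973×10⁻⁵ = 58.175 K
T = 25.8 + 58.175 = 83.975 °C

T = 84.0 °C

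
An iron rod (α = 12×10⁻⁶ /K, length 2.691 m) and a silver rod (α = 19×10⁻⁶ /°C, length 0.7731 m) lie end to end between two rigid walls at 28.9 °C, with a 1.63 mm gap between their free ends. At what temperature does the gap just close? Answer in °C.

T = 63.6 °C

Gap closes when ΔL₁ + ΔL₂ = 1.63 mm = 1.63×10⁻³ m
(α₁L₁ + α₂L₂)ΔT = g
α₁L₁ + α₂L₂ = 12×10⁻⁶×2.691 + 19×10⁻⁶×0.7731 = 4.69809×10⁻⁵ m/K
ΔT = 1.63×10⁻³ / 4.69809×10⁻⁵ = 34.695 K
T = 28.9 + 34.695 = 63.595 °C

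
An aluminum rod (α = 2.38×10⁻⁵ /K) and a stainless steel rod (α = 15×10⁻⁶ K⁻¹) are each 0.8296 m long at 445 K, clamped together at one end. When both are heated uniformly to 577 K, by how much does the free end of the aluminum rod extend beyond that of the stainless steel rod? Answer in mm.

ΔT = 132 K
aluminum: ΔL = 2.38×10⁻⁵ × 0.8296 m × 132 = 2.6063×10⁻³ m = 2.6063 mm
stainless steel: ΔL = 15×10⁻⁶ × 0.8296 m × 132 = 1.6426×10⁻³ m = 1.6426 mm
difference = 2.6063 − 1.6426 = 0.9637 mm

0.964 mm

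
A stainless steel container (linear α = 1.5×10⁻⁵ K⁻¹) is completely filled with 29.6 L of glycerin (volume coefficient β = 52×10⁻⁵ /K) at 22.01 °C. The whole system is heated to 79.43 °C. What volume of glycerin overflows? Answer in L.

The container also expands: β_container ≈ 3α = 4.5×10⁻⁵ /K
Net overflow = V₀(β_liq − 3α_cont)ΔT
β − 3α = 5.20×10⁻⁴ − 4.5×10⁻⁵ = 4.75×10⁻⁴ /K; ΔT = 57.42 K
ΔV = 29.6 × 4.75×10⁻⁴ × 57.42 = 0.807 L

0.807 L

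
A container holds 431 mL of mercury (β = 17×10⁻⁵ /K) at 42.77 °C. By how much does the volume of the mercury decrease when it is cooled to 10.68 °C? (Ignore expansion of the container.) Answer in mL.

ΔV = 2.35 mL

|ΔT| = |10.68 − 42.77| = 32.09 K
ΔV = βV₀ΔT = (17×10⁻⁵)(431)(32.09) = 2.35 mL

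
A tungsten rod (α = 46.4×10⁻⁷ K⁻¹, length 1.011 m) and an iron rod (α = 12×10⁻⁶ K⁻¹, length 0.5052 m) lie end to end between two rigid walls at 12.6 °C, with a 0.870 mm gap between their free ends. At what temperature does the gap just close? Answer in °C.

T = 93.5 °C

Gap closes when ΔL₁ + ΔL₂ = 0.870 mm = 8.70×10⁻⁴ m
(α₁L₁ + α₂L₂)ΔT = g
α₁L₁ + α₂L₂ = 46.4×10⁻⁷×1.011 + 12×10⁻⁶×0.5052 = 1.075344×10⁻⁵ m/K
ΔT = 8.70×10⁻⁴ / 1.075344×10⁻⁵ = 80.904 K
T = 12.6 + 80.904 = 93.504 °C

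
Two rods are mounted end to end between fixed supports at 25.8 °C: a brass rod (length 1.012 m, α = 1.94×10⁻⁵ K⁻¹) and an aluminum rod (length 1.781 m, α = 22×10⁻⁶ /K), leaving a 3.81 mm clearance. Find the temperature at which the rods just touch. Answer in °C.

T = 90.6 °C

Gap closes when ΔL₁ + ΔL₂ = 3.81 mm = 3.81×10⁻³ m
(α₁L₁ + α₂L₂)ΔT = g
α₁L₁ + α₂L₂ = 1.94×10⁻⁵×1.012 + 22×10⁻⁶×1.781 = 5.88148×10⁻⁵ m/K
ΔT = 3.81×10⁻³ / 5.88148×10⁻⁵ = 64.780 K
T = 25.8 + 64.780 = 90.580 °C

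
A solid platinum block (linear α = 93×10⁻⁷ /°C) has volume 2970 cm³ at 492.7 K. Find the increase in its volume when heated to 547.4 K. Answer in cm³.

ΔV = 4.53 cm³

Isotropic solid: β ≈ 3α = 2.8×10⁻⁵ /K; ΔT = 54.7 K
ΔV = 3αV₀ΔT = 3(93×10⁻⁷)(2970)(54.7) = 4.53 cm³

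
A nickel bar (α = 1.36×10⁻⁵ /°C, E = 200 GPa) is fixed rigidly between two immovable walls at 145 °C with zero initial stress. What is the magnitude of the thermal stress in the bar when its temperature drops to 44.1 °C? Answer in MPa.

Fully constrained: the free strain ε = αΔT is blocked, so σ = Eε = EαΔT.
|ΔT| = 100.9 K
σ = 200×10⁹ × 1.36×10⁻⁵ × 100.9 = 2.74×10⁸ Pa

σ = 274 MPa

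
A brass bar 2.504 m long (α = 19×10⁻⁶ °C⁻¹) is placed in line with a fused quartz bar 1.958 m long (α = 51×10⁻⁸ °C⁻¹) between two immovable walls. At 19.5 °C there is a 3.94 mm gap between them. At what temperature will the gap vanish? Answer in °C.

T = 101 °C

Gap closes when ΔL₁ + ΔL₂ = 3.94 mm = 3.94×10⁻³ m
(α₁L₁ + α₂L₂)ΔT = g
α₁L₁ + α₂L₂ = 19×10⁻⁶×2.504 + 51×10⁻⁸×1.958 = 4.857458×10⁻⁵ m/K
ΔT = 3.94×10⁻³ / 4.857458×10⁻⁵ = 81.11 K
T = 19.5 + 81.11 = 100.61 °C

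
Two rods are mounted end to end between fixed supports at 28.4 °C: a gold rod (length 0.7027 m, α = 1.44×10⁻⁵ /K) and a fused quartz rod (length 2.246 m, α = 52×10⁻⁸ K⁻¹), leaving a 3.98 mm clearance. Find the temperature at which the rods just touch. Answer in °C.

α₁L₁ = 1.011888×10⁻⁵ m/K, α₂L₂ = 1.16792×10⁻⁶ m/K → total 1.12868×10⁻⁵ m/K
ΔT = g/(α₁L₁+α₂L₂) = 3.98×10⁻³ / 1.12868×10⁻⁵ = 352.62 K
T = 28.4 + 352.62 = 381.02 °C

T = 381 °C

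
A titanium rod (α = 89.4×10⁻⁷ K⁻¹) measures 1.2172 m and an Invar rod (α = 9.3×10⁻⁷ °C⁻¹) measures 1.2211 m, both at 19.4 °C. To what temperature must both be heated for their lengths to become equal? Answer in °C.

Equal length when α₁L₁ΔT − α₂L₂ΔT = L₂ − L₁ = 3.90×10⁻³ m
α₁L₁ = 1.0881768×10⁻⁵, α₂L₂ = 1.135623×10⁻⁶ → Δ(αL) = 9.746145×10⁻⁶ m/K
ΔT = 3.90×10⁻³ / 9.746145×10⁻⁶ = 400.158 K, so T = 19.4 + 400.158 = 419.558 °C

T = 419.6 °C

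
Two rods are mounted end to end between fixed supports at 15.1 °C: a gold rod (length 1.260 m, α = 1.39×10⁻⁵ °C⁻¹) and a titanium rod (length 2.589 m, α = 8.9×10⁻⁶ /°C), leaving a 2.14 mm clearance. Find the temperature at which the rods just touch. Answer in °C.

T = 67.9 °C

α₁L₁ = 1.7514×10⁻⁵ m/K, α₂L₂ = 2.30421×10⁻⁵ m/K → total 4.05561×10⁻⁵ m/K
ΔT = g/(α₁L₁+α₂L₂) = 2.14×10⁻³ / 4.05561×10⁻⁵ = 52.766 K
T = 15.1 + 52.766 = 67.866 °C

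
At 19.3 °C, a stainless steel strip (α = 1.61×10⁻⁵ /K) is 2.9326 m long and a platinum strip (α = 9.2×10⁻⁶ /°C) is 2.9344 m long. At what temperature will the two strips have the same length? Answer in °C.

Equal length when α₁L₁ΔT − α₂L₂ΔT = L₂ − L₁ = 1.80×10⁻³ m
α₁L₁ = 4.721486×10⁻⁵, α₂L₂ = 2.699648×10⁻⁵ → Δ(αL) = 2.021838×10⁻⁵ m/K
ΔT = 1.80×10⁻³ / 2.021838×10⁻⁵ = 89.028 K, so T = 19.3 + 89.028 = 108.328 °C

T = 108.3 °C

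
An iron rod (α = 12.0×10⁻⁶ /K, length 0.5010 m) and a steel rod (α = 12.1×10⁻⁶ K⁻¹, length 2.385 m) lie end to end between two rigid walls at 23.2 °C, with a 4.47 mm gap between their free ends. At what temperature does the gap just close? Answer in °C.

Gap closes when ΔL₁ + ΔL₂ = 4.47 mm = 4.47×10⁻³ m
(α₁L₁ + α₂L₂)ΔT = g
α₁L₁ + α₂L₂ = 12.0×10⁻⁶×0.5010 + 12.1×10⁻⁶×2.385 = 3.48705×10⁻⁵ m/K
ΔT = 4.47×10⁻³ / 3.48705×10⁻⁵ = 128.19 K
T = 23.2 + 128.19 = 151.39 °C

T = 151 °C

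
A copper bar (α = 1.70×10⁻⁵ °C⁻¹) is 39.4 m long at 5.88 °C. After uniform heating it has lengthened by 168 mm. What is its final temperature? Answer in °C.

T = 257 °C

ΔL = αL₀ΔT ⇒ ΔT = ΔL / (αL₀)
ΔT = 168×10⁻³ m / (1.70×10⁻⁵ × 39.4 m) = 250.82 K
T = 5.88 + 250.82 = 256.70 °C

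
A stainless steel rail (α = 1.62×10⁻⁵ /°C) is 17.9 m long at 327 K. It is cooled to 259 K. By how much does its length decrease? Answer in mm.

|ΔT| = |259 − 327| = 68 K
ΔL = αL₀ΔT = (1.62×10⁻⁵)(17.9)(68) = 1.97×10⁻² m

ΔL = 19.7 mm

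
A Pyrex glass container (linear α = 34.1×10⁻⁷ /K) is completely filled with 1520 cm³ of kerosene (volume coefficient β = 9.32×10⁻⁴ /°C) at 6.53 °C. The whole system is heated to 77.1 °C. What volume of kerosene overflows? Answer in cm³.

The container also expands: β_container ≈ 3α = 1.023×10⁻⁵ /K
Net overflow = V₀(β_liq − 3α_cont)ΔT
β − 3α = 9.32×10⁻⁴ − 1.023×10⁻⁵ = 9.2177×10⁻⁴ /K; ΔT = 70.57 K
ΔV = 1520 × 9.2177×10⁻⁴ × 70.57 = 98.9 cm³

98.9 cm³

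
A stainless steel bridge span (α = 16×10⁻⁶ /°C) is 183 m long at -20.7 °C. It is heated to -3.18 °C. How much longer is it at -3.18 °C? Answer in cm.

|ΔT| = |-3.18 − (-20.7)| = 17.52 K
ΔL = αL₀ΔT = (16×10⁻⁶)(183)(17.52) = 5.13×10⁻² m

ΔL = 5.13 cm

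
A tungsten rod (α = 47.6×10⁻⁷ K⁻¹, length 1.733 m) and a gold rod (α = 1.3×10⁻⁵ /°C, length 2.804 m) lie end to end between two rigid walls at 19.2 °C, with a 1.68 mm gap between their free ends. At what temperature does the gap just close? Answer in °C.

T = 56.8 °C

α₁L₁ = 8.24908×10⁻⁶ m/K, α₂L₂ = 3.6452×10⁻⁵ m/K → total 4.470108×10⁻⁵ m/K
ΔT = g/(α₁L₁+α₂L₂) = 1.68×10⁻³ / 4.470108×10⁻⁵ = 37.583 K
T = 19.2 + 37.583 = 56.783 °C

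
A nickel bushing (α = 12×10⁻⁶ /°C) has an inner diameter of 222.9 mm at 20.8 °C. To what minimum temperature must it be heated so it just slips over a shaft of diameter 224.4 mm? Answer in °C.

T = 582 °C

Required Δd = 224.4 − 222.9 = 1.5 mm
Δd = αd₀ΔT ⇒ ΔT = Δd/(αd₀) = 1.5 / (12×10⁻⁶ × 222.9) = 560.79 K
T_min = 20.8 + 560.79 = 581.59 °C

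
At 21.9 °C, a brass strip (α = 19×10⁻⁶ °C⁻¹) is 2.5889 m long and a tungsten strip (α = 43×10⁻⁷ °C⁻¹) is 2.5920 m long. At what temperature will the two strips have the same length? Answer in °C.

T = 103.4 °C

L₁(1 + α₁ΔT) = L₂(1 + α₂ΔT) ⇒ ΔT = (L₂ − L₁)/(α₁L₁ − α₂L₂)
L₂ − L₁ = 2.5920 − 2.5889 = 3.10×10⁻³ m
α₁L₁ − α₂L₂ = 19×10⁻⁶×2.5889 − 43×10⁻⁷×2.5920 = 3.80435×10⁻⁵ m/K
ΔT = 3.10×10⁻³ / 3.80435×10⁻⁵ = 81.486 K
T = 21.9 + 81.486 = 103.386 °C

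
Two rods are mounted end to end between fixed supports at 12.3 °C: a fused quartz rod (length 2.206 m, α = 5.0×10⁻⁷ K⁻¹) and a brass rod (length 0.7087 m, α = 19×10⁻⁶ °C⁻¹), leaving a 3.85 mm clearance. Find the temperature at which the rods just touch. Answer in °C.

Gap closes when ΔL₁ + ΔL₂ = 3.85 mm = 3.85×10⁻³ m
(α₁L₁ + α₂L₂)ΔT = g
α₁L₁ + α₂L₂ = 5.0×10⁻⁷×2.206 + 19×10⁻⁶×0.7087 = 1.45683×10⁻⁵ m/K
ΔT = 3.85×10⁻³ / 1.45683×10⁻⁵ = 264.27 K
T = 12.3 + 264.27 = 276.57 °C

T = 277 °C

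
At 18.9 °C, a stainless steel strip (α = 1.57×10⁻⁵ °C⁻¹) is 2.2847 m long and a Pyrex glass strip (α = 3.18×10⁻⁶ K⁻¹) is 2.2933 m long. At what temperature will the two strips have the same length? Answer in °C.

L₁(1 + α₁ΔT) = L₂(1 + α₂ΔT) ⇒ ΔT = (L₂ − L₁)/(α₁L₁ − α₂L₂)
L₂ − L₁ = 2.2933 − 2.2847 = 8.60×10⁻³ m
α₁L₁ − α₂L₂ = 1.57×10⁻⁵×2.2847 − 3.18×10⁻⁶×2.2933 = 2.8577096×10⁻⁵ m/K
ΔT = 8.60×10⁻³ / 2.8577096×10⁻⁵ = 300.940 K
T = 18.9 + 300.940 = 319.840 °C

T = 319.8 °C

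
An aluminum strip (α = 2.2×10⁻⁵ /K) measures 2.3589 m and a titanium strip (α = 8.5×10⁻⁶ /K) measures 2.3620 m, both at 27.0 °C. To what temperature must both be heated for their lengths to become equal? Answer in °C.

T = 124.4 °C

Equal length when α₁L₁ΔT − α₂L₂ΔT = L₂ − L₁ = 3.10×10⁻³ m
α₁L₁ = 5.18958×10⁻⁵, α₂L₂ = 2.0077×10⁻⁵ → Δ(αL) = 3.18188×10⁻⁵ m/K
ΔT = 3.10×10⁻³ / 3.18188×10⁻⁵ = 97.427 K, so T = 27.0 + 97.427 = 124.427 °C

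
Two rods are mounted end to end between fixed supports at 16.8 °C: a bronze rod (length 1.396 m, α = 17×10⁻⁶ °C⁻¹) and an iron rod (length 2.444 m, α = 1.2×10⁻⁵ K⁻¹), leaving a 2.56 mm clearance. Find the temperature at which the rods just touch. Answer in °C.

α₁L₁ = 2.3732×10⁻⁵ m/K, α₂L₂ = 2.9328×10⁻⁵ m/K → total 5.306×10⁻⁵ m/K
ΔT = g/(α₁L₁+α₂L₂) = 2.56×10⁻³ / 5.306×10⁻⁵ = 48.247 K
T = 16.8 + 48.247 = 65.047 °C

T = 65.0 °C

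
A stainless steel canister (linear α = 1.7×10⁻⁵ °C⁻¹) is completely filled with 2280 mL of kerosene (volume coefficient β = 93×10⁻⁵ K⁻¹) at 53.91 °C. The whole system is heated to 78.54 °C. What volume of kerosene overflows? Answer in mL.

The canister also expands: β_container ≈ 3α = 5.1×10⁻⁵ /K
Net overflow = V₀(β_liq − 3α_cont)ΔT
β − 3α = 9.30×10⁻⁴ − 5.1×10⁻⁵ = 8.79×10⁻⁴ /K; ΔT = 24.63 K
ΔV = 2280 × 8.79×10⁻⁴ × 24.63 = 49.4 mL

49.4 mL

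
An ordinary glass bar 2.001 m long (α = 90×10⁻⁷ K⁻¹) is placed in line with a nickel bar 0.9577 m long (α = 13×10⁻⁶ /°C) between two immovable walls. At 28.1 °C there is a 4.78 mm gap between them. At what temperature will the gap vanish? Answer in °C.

T = 185 °C

Gap closes when ΔL₁ + ΔL₂ = 4.78 mm = 4.78×10⁻³ m
(α₁L₁ + α₂L₂)ΔT = g
α₁L₁ + α₂L₂ = 90×10⁻⁷×2.001 + 13×10⁻⁶×0.9577 = 3.04591×10⁻⁵ m/K
ΔT = 4.78×10⁻³ / 3.04591×10⁻⁵ = 156.93 K
T = 28.1 + 156.93 = 185.03 °C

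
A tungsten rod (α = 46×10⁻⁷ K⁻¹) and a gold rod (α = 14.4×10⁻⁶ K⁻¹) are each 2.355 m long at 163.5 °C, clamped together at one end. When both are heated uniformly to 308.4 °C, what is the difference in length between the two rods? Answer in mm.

3.34 mm

ΔT = 144.9 K
tungsten: ΔL = 46×10⁻⁷ × 2.355 m × 144.9 = 1.5697×10⁻³ m = 1.5697 mm
gold: ΔL = 14.4×10⁻⁶ × 2.355 m × 144.9 = 4.9138×10⁻³ m = 4.9138 mm
difference = 4.9138 − 1.5697 = 3.3441 mm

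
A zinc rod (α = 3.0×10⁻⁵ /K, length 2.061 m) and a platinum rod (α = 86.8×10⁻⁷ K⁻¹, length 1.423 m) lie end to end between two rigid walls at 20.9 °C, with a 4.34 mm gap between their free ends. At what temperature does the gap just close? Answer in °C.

T = 79.4 °C

Gap closes when ΔL₁ + ΔL₂ = 4.34 mm = 4.34×10⁻³ m
(α₁L₁ + α₂L₂)ΔT = g
α₁L₁ + α₂L₂ = 3.0×10⁻⁵×2.061 + 86.8×10⁻⁷×1.423 = 7.418164×10⁻⁵ m/K
ΔT = 4.34×10⁻³ / 7.418164×10⁻⁵ = 58.505 K
T = 20.9 + 58.505 = 79.405 °C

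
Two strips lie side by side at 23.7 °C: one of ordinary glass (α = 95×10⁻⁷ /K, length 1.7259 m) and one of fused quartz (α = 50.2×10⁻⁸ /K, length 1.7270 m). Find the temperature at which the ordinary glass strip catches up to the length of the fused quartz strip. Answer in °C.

L₁(1 + α₁ΔT) = L₂(1 + α₂ΔT) ⇒ ΔT = (L₂ − L₁)/(α₁L₁ − α₂L₂)
L₂ − L₁ = 1.7270 − 1.7259 = 1.10×10⁻³ m
α₁L₁ − α₂L₂ = 95×10⁻⁷×1.7259 − 50.2×10⁻⁸×1.7270 = 1.5529096×10⁻⁵ m/K
ΔT = 1.10×10⁻³ / 1.5529096×10⁻⁵ = 70.8348 K
T = 23.7 + 70.8348 = 94.5348 °C

T = 94.53 °C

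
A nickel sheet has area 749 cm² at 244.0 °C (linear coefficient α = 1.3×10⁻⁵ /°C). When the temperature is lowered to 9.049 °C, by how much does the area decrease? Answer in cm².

Area coefficient ≈ 2α; |ΔT| = 234.951 K
ΔA = 2αA₀ΔT = 2(1.3×10⁻⁵)(749)(234.951) = 4.58 cm²

ΔA = 4.58 cm²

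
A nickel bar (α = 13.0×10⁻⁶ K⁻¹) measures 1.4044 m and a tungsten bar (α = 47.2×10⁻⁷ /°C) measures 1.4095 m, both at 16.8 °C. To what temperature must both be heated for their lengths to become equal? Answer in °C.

Equal length when α₁L₁ΔT − α₂L₂ΔT = L₂ − L₁ = 5.10×10⁻³ m
α₁L₁ = 1.82572×10⁻⁵, α₂L₂ = 6.65284×10⁻⁶ → Δ(αL) = 1.160436×10⁻⁵ m/K
ΔT = 5.10×10⁻³ / 1.160436×10⁻⁵ = 439.490 K, so T = 16.8 + 439.490 = 456.290 °C

T = 456.3 °C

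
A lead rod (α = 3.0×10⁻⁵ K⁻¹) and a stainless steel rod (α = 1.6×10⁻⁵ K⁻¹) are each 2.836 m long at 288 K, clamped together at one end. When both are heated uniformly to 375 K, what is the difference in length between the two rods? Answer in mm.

ΔT = 87 K
lead: ΔL = 3.0×10⁻⁵ × 2.836 m × 87 = 7.4020×10⁻³ m = 7.4020 mm
stainless steel: ΔL = 1.6×10⁻⁵ × 2.836 m × 87 = 3.9477×10⁻³ m = 3.9477 mm
difference = 7.4020 − 3.9477 = 3.4543 mm

3.45 mm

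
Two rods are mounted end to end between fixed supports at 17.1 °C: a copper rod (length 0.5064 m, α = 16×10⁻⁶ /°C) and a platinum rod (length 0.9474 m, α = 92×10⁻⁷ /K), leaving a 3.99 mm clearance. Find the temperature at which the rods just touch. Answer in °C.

α₁L₁ = 8.1024×10⁻⁶ m/K, α₂L₂ = 8.71608×10⁻⁶ m/K → total 1.681848×10⁻⁵ m/K
ΔT = g/(α₁L₁+α₂L₂) = 3.99×10⁻³ / 1.681848×10⁻⁵ = 237.24 K
T = 17.1 + 237.24 = 254.34 °C

T = 254 °C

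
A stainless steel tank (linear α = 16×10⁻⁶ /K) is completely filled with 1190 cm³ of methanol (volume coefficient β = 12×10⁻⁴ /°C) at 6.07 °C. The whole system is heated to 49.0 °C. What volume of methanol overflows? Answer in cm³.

The tank also expands: β_container ≈ 3α = 4.8×10⁻⁵ /K
Net overflow = V₀(β_liq − 3α_cont)ΔT
β − 3α = 1.20×10⁻³ − 4.8×10⁻⁵ = 1.152×10⁻³ /K; ΔT = 42.93 K
ΔV = 1190 × 1.152×10⁻³ × 42.93 = 58.9 cm³

58.9 cm³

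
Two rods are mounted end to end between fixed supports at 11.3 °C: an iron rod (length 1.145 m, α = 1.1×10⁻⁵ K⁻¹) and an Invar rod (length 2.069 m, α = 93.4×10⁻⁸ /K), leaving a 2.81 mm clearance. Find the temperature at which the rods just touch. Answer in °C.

α₁L₁ = 1.2595×10⁻⁵ m/K, α₂L₂ = 1.932446×10⁻⁶ m/K → total 1.4527446×10⁻⁵ m/K
ΔT = g/(α₁L₁+α₂L₂) = 2.81×10⁻³ / 1.4527446×10⁻⁵ = 193.43 K
T = 11.3 + 193.43 = 204.73 °C

T = 205 °C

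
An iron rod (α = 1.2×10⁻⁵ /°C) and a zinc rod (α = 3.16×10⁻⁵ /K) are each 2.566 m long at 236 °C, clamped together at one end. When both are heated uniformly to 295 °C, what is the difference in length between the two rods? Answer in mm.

2.97 mm

ΔT = 59 K
iron: ΔL = 1.2×10⁻⁵ × 2.566 m × 59 = 1.8167×10⁻³ m = 1.8167 mm
zinc: ΔL = 3.16×10⁻⁵ × 2.566 m × 59 = 4.7841×10⁻³ m = 4.7841 mm
difference = 4.7841 − 1.8167 = 2.9674 mm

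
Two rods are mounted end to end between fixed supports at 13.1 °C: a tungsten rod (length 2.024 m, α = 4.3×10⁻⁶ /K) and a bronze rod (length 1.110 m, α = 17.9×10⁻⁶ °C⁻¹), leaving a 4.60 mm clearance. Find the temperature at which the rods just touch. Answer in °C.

Gap closes when ΔL₁ + ΔL₂ = 4.60 mm = 4.60×10⁻³ m
(α₁L₁ + α₂L₂)ΔT = g
α₁L₁ + α₂L₂ = 4.3×10⁻⁶×2.024 + 17.9×10⁻⁶×1.110 = 2.85722×10⁻⁵ m/K
ΔT = 4.60×10⁻³ / 2.85722×10⁻⁵ = 161.00 K
T = 13.1 + 161.00 = 174.10 °C

T = 174 °C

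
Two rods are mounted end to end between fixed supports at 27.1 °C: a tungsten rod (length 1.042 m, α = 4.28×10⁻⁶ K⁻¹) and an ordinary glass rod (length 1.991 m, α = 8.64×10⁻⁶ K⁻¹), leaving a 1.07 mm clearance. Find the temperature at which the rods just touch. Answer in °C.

T = 76.5 °C

α₁L₁ = 4.45976×10⁻⁶ m/K, α₂L₂ = 1.720224×10⁻⁵ m/K → total 2.1662×10⁻⁵ m/K
ΔT = g/(α₁L₁+α₂L₂) = 1.07×10⁻³ / 2.1662×10⁻⁵ = 49.395 K
T = 27.1 + 49.395 = 76.495 °C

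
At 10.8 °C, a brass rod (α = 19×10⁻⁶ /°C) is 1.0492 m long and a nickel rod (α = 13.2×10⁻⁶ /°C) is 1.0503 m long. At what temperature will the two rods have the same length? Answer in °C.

T = 192.0 °C

L₁(1 + α₁ΔT) = L₂(1 + α₂ΔT) ⇒ ΔT = (L₂ − L₁)/(α₁L₁ − α₂L₂)
L₂ − L₁ = 1.0503 − 1.0492 = 1.10×10⁻³ m
α₁L₁ − α₂L₂ = 19×10⁻⁶×1.0492 − 13.2×10⁻⁶×1.0503 = 6.07084×10⁻⁶ m/K
ΔT = 1.10×10⁻³ / 6.07084×10⁻⁶ = 181.194 K
T = 10.8 + 181.194 = 191.994 °C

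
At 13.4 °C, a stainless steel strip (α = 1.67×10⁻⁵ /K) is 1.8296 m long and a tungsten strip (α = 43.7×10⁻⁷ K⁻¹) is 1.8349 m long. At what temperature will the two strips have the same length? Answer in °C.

T = 248.6 °C

L₁(1 + α₁ΔT) = L₂(1 + α₂ΔT) ⇒ ΔT = (L₂ − L₁)/(α₁L₁ − α₂L₂)
L₂ − L₁ = 1.8349 − 1.8296 = 5.30×10⁻³ m
α₁L₁ − α₂L₂ = 1.67×10⁻⁵×1.8296 − 43.7×10⁻⁷×1.8349 = 2.2535807×10⁻⁵ m/K
ΔT = 5.30×10⁻³ / 2.2535807×10⁻⁵ = 235.181 K
T = 13.4 + 235.181 = 248.581 °C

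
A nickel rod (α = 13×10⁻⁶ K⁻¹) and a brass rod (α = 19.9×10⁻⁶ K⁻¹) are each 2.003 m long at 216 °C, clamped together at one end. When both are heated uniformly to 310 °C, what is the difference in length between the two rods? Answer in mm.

1.30 mm

ΔT = 94 K
nickel: ΔL = 13×10⁻⁶ × 2.003 m × 94 = 2.4477×10⁻³ m = 2.4477 mm
brass: ΔL = 19.9×10⁻⁶ × 2.003 m × 94 = 3.7468×10⁻³ m = 3.7468 mm
difference = 3.7468 − 2.4477 = 1.2991 mm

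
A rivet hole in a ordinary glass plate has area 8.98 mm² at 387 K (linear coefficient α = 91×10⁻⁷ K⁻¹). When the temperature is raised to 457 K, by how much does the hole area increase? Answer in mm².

ΔA = 0.0114 mm²

Area coefficient ≈ 2α; |ΔT| = 70 K
ΔA = 2αA₀ΔT = 2(91×10⁻⁷)(8.98)(70) = 0.0114 mm²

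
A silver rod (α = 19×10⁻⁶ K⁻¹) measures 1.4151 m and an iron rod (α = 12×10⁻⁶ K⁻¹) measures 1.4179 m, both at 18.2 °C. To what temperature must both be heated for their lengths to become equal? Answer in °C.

T = 301.8 °C

L₁(1 + α₁ΔT) = L₂(1 + α₂ΔT) ⇒ ΔT = (L₂ − L₁)/(α₁L₁ − α₂L₂)
L₂ − L₁ = 1.4179 − 1.4151 = 2.80×10⁻³ m
α₁L₁ − α₂L₂ = 19×10⁻⁶×1.4151 − 12×10⁻⁶×1.4179 = 9.8721×10⁻⁶ m/K
ΔT = 2.80×10⁻³ / 9.8721×10⁻⁶ = 283.628 K
T = 18.2 + 283.628 = 301.828 °C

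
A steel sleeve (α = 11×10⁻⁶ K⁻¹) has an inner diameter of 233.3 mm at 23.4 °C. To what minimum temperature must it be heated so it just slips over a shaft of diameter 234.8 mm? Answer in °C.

Required Δd = 234.8 − 233.3 = 1.5 mm
Δd = αd₀ΔT ⇒ ΔT = Δd/(αd₀) = 1.5 / (11×10⁻⁶ × 233.3) = 584.50 K
T_min = 23.4 + 584.50 = 607.90 °C

T = 608 °C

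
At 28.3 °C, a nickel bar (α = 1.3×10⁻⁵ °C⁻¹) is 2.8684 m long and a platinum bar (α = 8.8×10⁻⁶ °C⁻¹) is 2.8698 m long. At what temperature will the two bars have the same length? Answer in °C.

Equal length when α₁L₁ΔT − α₂L₂ΔT = L₂ − L₁ = 1.40×10⁻³ m
α₁L₁ = 3.72892×10⁻⁵, α₂L₂ = 2.525424×10⁻⁵ → Δ(αL) = 1.203496×10⁻⁵ m/K
ΔT = 1.40×10⁻³ / 1.203496×10⁻⁵ = 116.328 K, so T = 28.3 + 116.328 = 144.628 °C

T = 144.6 °C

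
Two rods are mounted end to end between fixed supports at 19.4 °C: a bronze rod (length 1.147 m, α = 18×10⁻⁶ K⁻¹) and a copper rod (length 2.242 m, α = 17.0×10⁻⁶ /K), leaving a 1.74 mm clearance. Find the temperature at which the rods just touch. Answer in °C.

Gap closes when ΔL₁ + ΔL₂ = 1.74 mm = 1.74×10⁻³ m
(α₁L₁ + α₂L₂)ΔT = g
α₁L₁ + α₂L₂ = 18×10⁻⁶×1.147 + 17.0×10⁻⁶×2.242 = 5.876×10⁻⁵ m/K
ΔT = 1.74×10⁻³ / 5.876×10⁻⁵ = 29.612 K
T = 19.4 + 29.612 = 49.012 °C

T = 49.0 °C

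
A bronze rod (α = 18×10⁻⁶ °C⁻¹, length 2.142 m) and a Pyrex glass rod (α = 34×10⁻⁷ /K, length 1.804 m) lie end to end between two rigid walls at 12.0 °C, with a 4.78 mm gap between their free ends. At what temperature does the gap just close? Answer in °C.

α₁L₁ = 3.8556×10⁻⁵ m/K, α₂L₂ = 6.1336×10⁻⁶ m/K → total 4.46896×10⁻⁵ m/K
ΔT = g/(α₁L₁+α₂L₂) = 4.78×10⁻³ / 4.46896×10⁻⁵ = 106.96 K
T = 12.0 + 106.96 = 118.96 °C

T = 119 °C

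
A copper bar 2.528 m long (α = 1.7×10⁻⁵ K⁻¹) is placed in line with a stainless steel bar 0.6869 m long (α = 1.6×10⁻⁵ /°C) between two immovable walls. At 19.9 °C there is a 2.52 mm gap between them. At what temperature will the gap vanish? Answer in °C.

T = 66.6 °C

α₁L₁ = 4.2976×10⁻⁵ m/K, α₂L₂ = 1.09904×10⁻⁵ m/K → total 5.39664×10⁻⁵ m/K
ΔT = g/(α₁L₁+α₂L₂) = 2.52×10⁻³ / 5.39664×10⁻⁵ = 46.696 K
T = 19.9 + 46.696 = 66.596 °C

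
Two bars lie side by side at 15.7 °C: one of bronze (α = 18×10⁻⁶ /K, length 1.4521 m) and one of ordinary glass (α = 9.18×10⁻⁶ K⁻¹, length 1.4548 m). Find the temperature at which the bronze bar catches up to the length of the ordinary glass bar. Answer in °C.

Equal length when α₁L₁ΔT − α₂L₂ΔT = L₂ − L₁ = 2.70×10⁻³ m
α₁L₁ = 2.61378×10⁻⁵, α₂L₂ = 1.3355064×10⁻⁵ → Δ(αL) = 1.2782736×10⁻⁵ m/K
ΔT = 2.70×10⁻³ / 1.2782736×10⁻⁵ = 211.222 K, so T = 15.7 + 211.222 = 226.922 °C

T = 226.9 °C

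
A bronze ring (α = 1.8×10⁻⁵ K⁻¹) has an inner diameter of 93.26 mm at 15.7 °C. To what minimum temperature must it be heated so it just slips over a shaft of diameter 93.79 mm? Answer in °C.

T = 331 °C

Required Δd = 93.79 − 93.26 = 0.53 mm
Δd = αd₀ΔT ⇒ ΔT = Δd/(αd₀) = 0.53 / (1.8×10⁻⁵ × 93.26) = 315.72 K
T_min = 15.7 + 315.72 = 331.42 °C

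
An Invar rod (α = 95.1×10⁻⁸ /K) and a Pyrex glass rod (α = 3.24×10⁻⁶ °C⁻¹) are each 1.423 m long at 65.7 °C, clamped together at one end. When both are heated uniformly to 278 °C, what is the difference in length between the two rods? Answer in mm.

0.692 mm

ΔT = 212.3 K
Invar: ΔL = 95.1×10⁻⁸ × 1.423 m × 212.3 = 2.8730×10⁻⁴ m = 0.28730 mm
Pyrex glass: ΔL = 3.24×10⁻⁶ × 1.423 m × 212.3 = 9.7881×10⁻⁴ m = 0.97881 mm
difference = 0.97881 − 0.28730 = 0.69151 mm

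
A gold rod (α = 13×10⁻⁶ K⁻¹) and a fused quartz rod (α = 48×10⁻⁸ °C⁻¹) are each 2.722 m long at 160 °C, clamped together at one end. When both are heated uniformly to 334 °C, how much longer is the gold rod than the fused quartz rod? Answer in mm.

5.93 mm

ΔT = 174 K
gold: ΔL = 13×10⁻⁶ × 2.722 m × 174 = 6.1572×10⁻³ m = 6.1572 mm
fused quartz: ΔL = 48×10⁻⁸ × 2.722 m × 174 = 2.2734×10⁻⁴ m = 0.22734 mm
difference = 6.1572 − 0.22734 = 5.92986 mm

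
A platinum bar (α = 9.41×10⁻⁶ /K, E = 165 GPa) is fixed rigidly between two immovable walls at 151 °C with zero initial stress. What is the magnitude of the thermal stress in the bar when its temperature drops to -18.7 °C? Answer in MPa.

σ = 263 MPa

Fully constrained: the free strain ε = αΔT is blocked, so σ = Eε = EαΔT.
|ΔT| = 169.7 K
σ = 165×10⁹ × 9.41×10⁻⁶ × 169.7 = 2.63×10⁸ Pa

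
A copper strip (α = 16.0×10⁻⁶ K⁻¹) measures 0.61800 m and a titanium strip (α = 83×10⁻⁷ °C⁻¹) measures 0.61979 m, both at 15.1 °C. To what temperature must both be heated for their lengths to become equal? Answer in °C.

L₁(1 + α₁ΔT) = L₂(1 + α₂ΔT) ⇒ ΔT = (L₂ − L₁)/(α₁L₁ − α₂L₂)
L₂ − L₁ = 0.61979 − 0.61800 = 1.79×10⁻³ m
α₁L₁ − α₂L₂ = 16.0×10⁻⁶×0.61800 − 83×10⁻⁷×0.61979 = 4.743743×10⁻⁶ m/K
ΔT = 1.79×10⁻³ / 4.743743×10⁻⁶ = 377.339 K
T = 15.1 + 377.339 = 392.439 °C

T = 392.4 °C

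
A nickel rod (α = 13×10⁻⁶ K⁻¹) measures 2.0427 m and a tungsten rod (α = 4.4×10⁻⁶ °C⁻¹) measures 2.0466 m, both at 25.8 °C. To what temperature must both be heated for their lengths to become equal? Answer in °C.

Equal length when α₁L₁ΔT − α₂L₂ΔT = L₂ − L₁ = 3.90×10⁻³ m
α₁L₁ = 2.65551×10⁻⁵, α₂L₂ = 9.00504×10⁻⁶ → Δ(αL) = 1.755006×10⁻⁵ m/K
ΔT = 3.90×10⁻³ / 1.755006×10⁻⁵ = 222.221 K, so T = 25.8 + 222.221 = 248.021 °C

T = 248.0 °C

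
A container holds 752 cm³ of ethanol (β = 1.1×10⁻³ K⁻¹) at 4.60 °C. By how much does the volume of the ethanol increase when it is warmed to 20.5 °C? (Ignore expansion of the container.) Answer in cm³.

|ΔT| = |20.5 − 4.60| = 15.90 K
ΔV = βV₀ΔT = (1.1×10⁻³)(752)(15.90) = 13.2 cm³

ΔV = 13.2 cm³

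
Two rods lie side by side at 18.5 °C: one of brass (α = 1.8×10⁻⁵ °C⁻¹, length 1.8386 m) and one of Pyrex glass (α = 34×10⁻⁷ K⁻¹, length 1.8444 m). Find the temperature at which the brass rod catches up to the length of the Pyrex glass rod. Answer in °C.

T = 234.7 °C

L₁(1 + α₁ΔT) = L₂(1 + α₂ΔT) ⇒ ΔT = (L₂ − L₁)/(α₁L₁ − α₂L₂)
L₂ − L₁ = 1.8444 − 1.8386 = 5.80×10⁻³ m
α₁L₁ − α₂L₂ = 1.8×10⁻⁵×1.8386 − 34×10⁻⁷×1.8444 = 2.682384×10⁻⁵ m/K
ΔT = 5.80×10⁻³ / 2.682384×10⁻⁵ = 216.226 K
T = 18.5 + 216.226 = 234.726 °C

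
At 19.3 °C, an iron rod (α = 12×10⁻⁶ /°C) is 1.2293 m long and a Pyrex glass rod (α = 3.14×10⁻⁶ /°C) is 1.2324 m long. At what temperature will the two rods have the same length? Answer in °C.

L₁(1 + α₁ΔT) = L₂(1 + α₂ΔT) ⇒ ΔT = (L₂ − L₁)/(α₁L₁ − α₂L₂)
L₂ − L₁ = 1.2324 − 1.2293 = 3.10×10⁻³ m
α₁L₁ − α₂L₂ = 12×10⁻⁶×1.2293 − 3.14×10⁻⁶×1.2324 = 1.0881864×10⁻⁵ m/K
ΔT = 3.10×10⁻³ / 1.0881864×10⁻⁵ = 284.878 K
T = 19.3 + 284.878 = 304.178 °C

T = 304.2 °C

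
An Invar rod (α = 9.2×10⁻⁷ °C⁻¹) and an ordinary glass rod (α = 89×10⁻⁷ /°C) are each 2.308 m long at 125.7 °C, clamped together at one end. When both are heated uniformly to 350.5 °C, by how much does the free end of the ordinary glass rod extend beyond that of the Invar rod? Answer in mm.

ΔT = 224.8 K
Invar: ΔL = 9.2×10⁻⁷ × 2.308 m × 224.8 = 4.7733×10⁻⁴ m = 0.47733 mm
ordinary glass: ΔL = 89×10⁻⁷ × 2.308 m × 224.8 = 4.6177×10⁻³ m = 4.6177 mm
difference = 4.6177 − 0.47733 = 4.14037 mm

4.14 mm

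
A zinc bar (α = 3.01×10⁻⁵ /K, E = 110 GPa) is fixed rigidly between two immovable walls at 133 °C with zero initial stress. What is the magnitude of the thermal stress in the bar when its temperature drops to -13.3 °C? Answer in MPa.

σ = 484 MPa

Fully constrained: the free strain ε = αΔT is blocked, so σ = Eε = EαΔT.
|ΔT| = 146.3 K
σ = 110×10⁹ × 3.01×10⁻⁵ × 146.3 = 4.84×10⁸ Pa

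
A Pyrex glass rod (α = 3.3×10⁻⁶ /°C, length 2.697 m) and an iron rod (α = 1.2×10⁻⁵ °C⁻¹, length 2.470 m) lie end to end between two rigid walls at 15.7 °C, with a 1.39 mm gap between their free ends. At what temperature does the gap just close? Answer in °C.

T = 51.8 °C

Gap closes when ΔL₁ + ΔL₂ = 1.39 mm = 1.39×10⁻³ m
(α₁L₁ + α₂L₂)ΔT = g
α₁L₁ + α₂L₂ = 3.3×10⁻⁶×2.697 + 1.2×10⁻⁵×2.470 = 3.85401×10⁻⁵ m/K
ΔT = 1.39×10⁻³ / 3.85401×10⁻⁵ = 36.066 K
T = 15.7 + 36.066 = 51.766 °C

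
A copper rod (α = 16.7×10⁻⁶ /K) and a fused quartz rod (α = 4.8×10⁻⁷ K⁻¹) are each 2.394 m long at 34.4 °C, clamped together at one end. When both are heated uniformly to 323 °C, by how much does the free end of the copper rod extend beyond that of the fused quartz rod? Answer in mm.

ΔT = 288.6 K
copper: ΔL = 16.7×10⁻⁶ × 2.394 m × 288.6 = 1.1538×10⁻² m = 11.538 mm
fused quartz: ΔL = 4.8×10⁻⁷ × 2.394 m × 288.6 = 3.3164×10⁻⁴ m = 0.33164 mm
difference = 11.538 − 0.33164 = 11.20636 mm

11.2 mm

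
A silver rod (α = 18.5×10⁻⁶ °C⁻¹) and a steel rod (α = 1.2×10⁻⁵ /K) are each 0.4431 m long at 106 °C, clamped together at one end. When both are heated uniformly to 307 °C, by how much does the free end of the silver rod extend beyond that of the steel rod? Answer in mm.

0.579 mm

ΔT = 201 K
silver: ΔL = 18.5×10⁻⁶ × 0.4431 m × 201 = 1.6477×10⁻³ m = 1.6477 mm
steel: ΔL = 1.2×10⁻⁵ × 0.4431 m × 201 = 1.0688×10⁻³ m = 1.0688 mm
difference = 1.6477 − 1.0688 = 0.5789 mm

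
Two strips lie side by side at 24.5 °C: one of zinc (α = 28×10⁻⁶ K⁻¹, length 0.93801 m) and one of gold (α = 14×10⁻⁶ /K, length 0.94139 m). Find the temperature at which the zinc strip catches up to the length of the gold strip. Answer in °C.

Equal length when α₁L₁ΔT − α₂L₂ΔT = L₂ − L₁ = 3.38×10⁻³ m
α₁L₁ = 2.626428×10⁻⁵, α₂L₂ = 1.317946×10⁻⁵ → Δ(αL) = 1.308482×10⁻⁵ m/K
ΔT = 3.38×10⁻³ / 1.308482×10⁻⁵ = 258.315 K, so T = 24.5 + 258.315 = 282.815 °C

T = 282.8 °C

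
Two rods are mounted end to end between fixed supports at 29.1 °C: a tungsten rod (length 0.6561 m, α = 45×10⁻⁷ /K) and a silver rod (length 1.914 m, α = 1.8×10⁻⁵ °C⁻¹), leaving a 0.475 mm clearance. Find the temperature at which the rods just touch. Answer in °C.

T = 41.8 °C

Gap closes when ΔL₁ + ΔL₂ = 0.475 mm = 4.75×10⁻⁴ m
(α₁L₁ + α₂L₂)ΔT = g
α₁L₁ + α₂L₂ = 45×10⁻⁷×0.6561 + 1.8×10⁻⁵×1.914 = 3.740445×10⁻⁵ m/K
ΔT = 4.75×10⁻⁴ / 3.740445×10⁻⁵ = 12.699 K
T = 29.1 + 12.699 = 41.799 °C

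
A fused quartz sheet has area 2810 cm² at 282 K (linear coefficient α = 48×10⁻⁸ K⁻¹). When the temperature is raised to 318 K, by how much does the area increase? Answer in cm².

ΔA = 0.0971 cm²

Area coefficient ≈ 2α; |ΔT| = 36 K
ΔA = 2αA₀ΔT = 2(48×10⁻⁸)(2810)(36) = 0.0971 cm²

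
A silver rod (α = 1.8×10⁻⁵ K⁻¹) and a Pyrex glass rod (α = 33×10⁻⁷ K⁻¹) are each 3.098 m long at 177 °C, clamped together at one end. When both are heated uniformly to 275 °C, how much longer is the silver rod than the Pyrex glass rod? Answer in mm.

ΔT = 98 K
silver: ΔL = 1.8×10⁻⁵ × 3.098 m × 98 = 5.4649×10⁻³ m = 5.4649 mm
Pyrex glass: ΔL = 33×10⁻⁷ × 3.098 m × 98 = 1.0019×10⁻³ m = 1.0019 mm
difference = 5.4649 − 1.0019 = 4.4630 mm

4.46 mm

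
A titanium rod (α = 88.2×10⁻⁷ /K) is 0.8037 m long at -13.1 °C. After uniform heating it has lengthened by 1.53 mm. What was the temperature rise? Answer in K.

ΔT = 216 K

ΔL = αL₀ΔT ⇒ ΔT = ΔL / (αL₀)
ΔT = 1.53×10⁻³ m / (88.2×10⁻⁷ × 0.8037 m) = 215.84 K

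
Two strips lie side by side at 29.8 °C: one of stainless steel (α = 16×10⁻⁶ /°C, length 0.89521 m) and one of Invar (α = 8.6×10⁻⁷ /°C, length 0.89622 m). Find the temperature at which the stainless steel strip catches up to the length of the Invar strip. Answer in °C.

Equal length when α₁L₁ΔT − α₂L₂ΔT = L₂ − L₁ = 1.01×10⁻³ m
α₁L₁ = 1.432336×10⁻⁵, α₂L₂ = 7.707492×10⁻⁷ → Δ(αL) = 1.35526108×10⁻⁵ m/K
ΔT = 1.01×10⁻³ / 1.35526108×10⁻⁵ = 74.524 K, so T = 29.8 + 74.524 = 104.324 °C

T = 104.3 °C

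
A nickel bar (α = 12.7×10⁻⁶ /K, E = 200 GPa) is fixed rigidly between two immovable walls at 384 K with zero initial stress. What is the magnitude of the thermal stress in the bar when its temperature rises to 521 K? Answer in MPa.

Fully constrained: the free strain ε = αΔT is blocked, so σ = Eε = EαΔT.
|ΔT| = 137 K
σ = 200×10⁹ × 12.7×10⁻⁶ × 137 = 3.48×10⁸ Pa

σ = 348 MPa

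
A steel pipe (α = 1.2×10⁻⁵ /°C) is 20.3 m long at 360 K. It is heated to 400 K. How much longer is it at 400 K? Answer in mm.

ΔL = 9.74 mm

|ΔT| = |400 − 360| = 40 K
ΔL = αL₀ΔT = (1.2×10⁻⁵)(20.3)(40) = 9.74×10⁻³ m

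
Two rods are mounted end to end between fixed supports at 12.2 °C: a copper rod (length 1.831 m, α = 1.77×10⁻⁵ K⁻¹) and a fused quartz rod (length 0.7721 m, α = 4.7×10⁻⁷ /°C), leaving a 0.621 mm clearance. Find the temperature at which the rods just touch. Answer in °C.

α₁L₁ = 3.24087×10⁻⁵ m/K, α₂L₂ = 3.62887×10⁻⁷ m/K → total 3.2771587×10⁻⁵ m/K
ΔT = g/(α₁L₁+α₂L₂) = 6.21×10⁻⁴ / 3.2771587×10⁻⁵ = 18.949 K
T = 12.2 + 18.949 = 31.149 °C

T = 31.1 °C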